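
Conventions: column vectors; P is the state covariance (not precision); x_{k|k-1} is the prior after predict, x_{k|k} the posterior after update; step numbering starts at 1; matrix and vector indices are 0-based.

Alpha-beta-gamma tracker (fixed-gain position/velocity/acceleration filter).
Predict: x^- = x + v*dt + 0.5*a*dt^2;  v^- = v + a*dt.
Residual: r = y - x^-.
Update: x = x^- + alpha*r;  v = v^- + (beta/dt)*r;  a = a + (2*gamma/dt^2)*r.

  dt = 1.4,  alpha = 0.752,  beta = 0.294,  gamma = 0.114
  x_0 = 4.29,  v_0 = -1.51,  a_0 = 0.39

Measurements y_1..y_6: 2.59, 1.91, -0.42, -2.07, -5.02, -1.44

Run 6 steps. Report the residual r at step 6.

resid = 4.8015

step 1: x_pred=2.5582  r=0.0318  x^+=2.5821  v^+=-0.9573  a^+=0.3937
step 2: x_pred=1.6277  r=0.2823  x^+=1.8400  v^+=-0.3469  a^+=0.4265
step 3: x_pred=1.7724  r=-2.1924  x^+=0.1237  v^+=-0.2101  a^+=0.1715
step 4: x_pred=-0.0024  r=-2.0676  x^+=-1.5572  v^+=-0.4042  a^+=-0.0690
step 5: x_pred=-2.1907  r=-2.8293  x^+=-4.3183  v^+=-1.0950  a^+=-0.3981
step 6: x_pred=-6.2415  r=4.8015  x^+=-2.6308  v^+=-0.6440  a^+=0.1604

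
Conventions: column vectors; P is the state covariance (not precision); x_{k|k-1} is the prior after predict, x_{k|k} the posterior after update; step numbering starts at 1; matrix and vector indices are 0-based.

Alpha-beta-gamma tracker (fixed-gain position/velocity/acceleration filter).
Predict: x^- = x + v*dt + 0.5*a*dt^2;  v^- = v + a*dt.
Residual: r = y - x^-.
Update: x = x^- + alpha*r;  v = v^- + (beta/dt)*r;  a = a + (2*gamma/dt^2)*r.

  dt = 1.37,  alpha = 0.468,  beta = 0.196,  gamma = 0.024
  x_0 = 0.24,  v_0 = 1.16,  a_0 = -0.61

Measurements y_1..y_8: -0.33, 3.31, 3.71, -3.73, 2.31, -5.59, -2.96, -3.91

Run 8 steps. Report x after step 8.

x_post = -6.9281

step 1: x_pred=1.2567  r=-1.5867  x^+=0.5141  v^+=0.0973  a^+=-0.6506
step 2: x_pred=0.0369  r=3.2731  x^+=1.5687  v^+=-0.3257  a^+=-0.5669
step 3: x_pred=0.5905  r=3.1195  x^+=2.0504  v^+=-0.6561  a^+=-0.4871
step 4: x_pred=0.6945  r=-4.4245  x^+=-1.3762  v^+=-1.9564  a^+=-0.6002
step 5: x_pred=-4.6197  r=6.9297  x^+=-1.3766  v^+=-1.7873  a^+=-0.4230
step 6: x_pred=-4.2222  r=-1.3678  x^+=-4.8623  v^+=-2.5625  a^+=-0.4580
step 7: x_pred=-8.8028  r=5.8428  x^+=-6.0684  v^+=-2.3541  a^+=-0.3086
step 8: x_pred=-9.5831  r=5.6731  x^+=-6.9281  v^+=-1.9652  a^+=-0.1635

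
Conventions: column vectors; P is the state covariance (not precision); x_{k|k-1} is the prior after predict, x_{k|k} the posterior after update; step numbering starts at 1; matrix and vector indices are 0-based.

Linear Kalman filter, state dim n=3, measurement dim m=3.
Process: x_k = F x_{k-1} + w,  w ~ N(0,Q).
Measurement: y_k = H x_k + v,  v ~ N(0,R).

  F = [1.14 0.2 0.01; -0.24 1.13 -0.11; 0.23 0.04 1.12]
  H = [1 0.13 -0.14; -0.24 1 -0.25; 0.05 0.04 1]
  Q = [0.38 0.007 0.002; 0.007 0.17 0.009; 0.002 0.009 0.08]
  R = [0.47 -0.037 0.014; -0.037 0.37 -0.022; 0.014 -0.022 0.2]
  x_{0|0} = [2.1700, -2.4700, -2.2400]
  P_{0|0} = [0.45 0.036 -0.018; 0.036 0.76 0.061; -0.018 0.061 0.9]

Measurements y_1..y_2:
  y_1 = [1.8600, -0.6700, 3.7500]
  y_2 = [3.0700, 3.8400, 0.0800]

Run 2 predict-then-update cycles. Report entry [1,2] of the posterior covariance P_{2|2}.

P_post[1,2] = 0.0081

step 1: x^-=[1.9574, -3.0655, -2.1085]  P^-=[1.0116 0.1009 0.1301; 0.1009 1.1416 -0.0011; 0.1301 -0.0011 1.2308]  S=[1.5148 -0.0185 0.0320; -0.0185 1.6145 -0.3261; 0.0320 -0.3261 1.4485]  K=[0.6614 -0.0813 0.0946; 0.1695 0.7337 0.1957; -0.0463 -0.0403 0.8461]  nu=[0.0059, 2.3382, 5.8833]  x^+=[2.3279, -0.1979, 2.7751]  P^+=[0.3142 0.0221 0.0134; 0.0221 0.2696 0.0135; 0.0134 0.0135 0.1683]
step 2: x^-=[2.6420, -1.0876, 3.6356]  P^-=[0.8096 0.0073 0.1106; 0.0073 0.5197 0.0017; 0.1106 0.0017 0.3166]  S=[1.2654 -0.1698 0.1232; -0.1698 0.9650 -0.1160; 0.1232 -0.1160 0.5307]  K=[0.6027 -0.1016 0.1231; 0.1224 0.5747 0.1403; -0.0111 -0.0374 0.6016]  nu=[1.0784, 6.4706, -3.6442]  x^+=[2.1862, 2.2518, 1.1896]  P^+=[0.2900 0.0121 0.0203; 0.0121 0.2100 0.0081; 0.0203 0.0081 0.1196]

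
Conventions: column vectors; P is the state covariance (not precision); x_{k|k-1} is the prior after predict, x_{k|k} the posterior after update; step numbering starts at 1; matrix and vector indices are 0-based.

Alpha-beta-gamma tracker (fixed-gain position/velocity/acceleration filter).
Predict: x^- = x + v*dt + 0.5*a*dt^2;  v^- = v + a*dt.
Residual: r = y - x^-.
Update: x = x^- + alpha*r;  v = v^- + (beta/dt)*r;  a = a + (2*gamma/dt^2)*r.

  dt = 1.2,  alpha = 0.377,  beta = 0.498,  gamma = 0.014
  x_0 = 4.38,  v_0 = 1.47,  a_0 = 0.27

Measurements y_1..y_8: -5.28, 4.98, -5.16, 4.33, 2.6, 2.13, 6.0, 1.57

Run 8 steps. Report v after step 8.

v_post = -0.5159

step 1: x_pred=6.3384  r=-11.6184  x^+=1.9583  v^+=-3.0276  a^+=0.0441
step 2: x_pred=-1.6432  r=6.6232  x^+=0.8538  v^+=-0.2261  a^+=0.1729
step 3: x_pred=0.7069  r=-5.8669  x^+=-1.5049  v^+=-2.4534  a^+=0.0588
step 4: x_pred=-4.4067  r=8.7367  x^+=-1.1130  v^+=1.2429  a^+=0.2287
step 5: x_pred=0.5431  r=2.0569  x^+=1.3185  v^+=2.3709  a^+=0.2687
step 6: x_pred=4.3570  r=-2.2270  x^+=3.5174  v^+=1.7691  a^+=0.2254
step 7: x_pred=5.8026  r=0.1974  x^+=5.8770  v^+=2.1214  a^+=0.2292
step 8: x_pred=8.5877  r=-7.0177  x^+=5.9421  v^+=-0.5159  a^+=0.0927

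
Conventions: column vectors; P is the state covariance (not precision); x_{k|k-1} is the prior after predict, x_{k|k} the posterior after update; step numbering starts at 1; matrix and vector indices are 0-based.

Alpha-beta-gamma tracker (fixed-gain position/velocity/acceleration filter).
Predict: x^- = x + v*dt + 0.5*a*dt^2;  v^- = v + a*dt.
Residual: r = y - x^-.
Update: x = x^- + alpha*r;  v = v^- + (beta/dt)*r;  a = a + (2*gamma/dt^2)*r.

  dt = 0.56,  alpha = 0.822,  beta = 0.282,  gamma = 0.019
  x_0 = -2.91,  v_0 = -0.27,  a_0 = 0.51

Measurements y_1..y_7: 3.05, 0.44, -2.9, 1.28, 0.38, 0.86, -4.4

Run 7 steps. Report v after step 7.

step 1: x_pred=-2.9812  r=6.0312  x^+=1.9764  v^+=3.0528  a^+=1.2408
step 2: x_pred=3.8805  r=-3.4405  x^+=1.0524  v^+=2.0151  a^+=0.8239
step 3: x_pred=2.3100  r=-5.2100  x^+=-1.9726  v^+=-0.1472  a^+=0.1926
step 4: x_pred=-2.0248  r=3.3048  x^+=0.6917  v^+=1.6249  a^+=0.5931
step 5: x_pred=1.6947  r=-1.3147  x^+=0.6140  v^+=1.2950  a^+=0.4338
step 6: x_pred=1.4072  r=-0.5472  x^+=0.9574  v^+=1.2623  a^+=0.3674
step 7: x_pred=1.7219  r=-6.1219  x^+=-3.3103  v^+=-1.6147  a^+=-0.3744

v_post = -1.6147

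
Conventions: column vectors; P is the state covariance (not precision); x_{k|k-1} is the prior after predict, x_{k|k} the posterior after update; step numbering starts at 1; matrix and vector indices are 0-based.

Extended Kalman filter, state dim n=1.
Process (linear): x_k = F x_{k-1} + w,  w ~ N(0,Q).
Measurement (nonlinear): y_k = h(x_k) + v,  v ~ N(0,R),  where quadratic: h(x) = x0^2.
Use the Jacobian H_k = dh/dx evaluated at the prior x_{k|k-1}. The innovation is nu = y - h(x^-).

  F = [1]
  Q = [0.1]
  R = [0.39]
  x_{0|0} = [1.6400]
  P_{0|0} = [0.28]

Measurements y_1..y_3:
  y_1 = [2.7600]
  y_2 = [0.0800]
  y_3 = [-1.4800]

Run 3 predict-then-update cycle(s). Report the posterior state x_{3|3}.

step 1: x^-=[1.6400]  P^-=[0.3800]  H_jac=[3.2800]  S=[4.4782]  K=[0.2783]  nu=[0.0704]  x^+=[1.6596]  P^+=[0.0331]
step 2: x^-=[1.6596]  P^-=[0.1331]  H_jac=[3.3192]  S=[1.8563]  K=[0.2380]  nu=[-2.6743]  x^+=[1.0232]  P^+=[0.0280]
step 3: x^-=[1.0232]  P^-=[0.1280]  H_jac=[2.0463]  S=[0.9258]  K=[0.2828]  nu=[-2.5269]  x^+=[0.3085]  P^+=[0.0539]

x_post = [0.3085]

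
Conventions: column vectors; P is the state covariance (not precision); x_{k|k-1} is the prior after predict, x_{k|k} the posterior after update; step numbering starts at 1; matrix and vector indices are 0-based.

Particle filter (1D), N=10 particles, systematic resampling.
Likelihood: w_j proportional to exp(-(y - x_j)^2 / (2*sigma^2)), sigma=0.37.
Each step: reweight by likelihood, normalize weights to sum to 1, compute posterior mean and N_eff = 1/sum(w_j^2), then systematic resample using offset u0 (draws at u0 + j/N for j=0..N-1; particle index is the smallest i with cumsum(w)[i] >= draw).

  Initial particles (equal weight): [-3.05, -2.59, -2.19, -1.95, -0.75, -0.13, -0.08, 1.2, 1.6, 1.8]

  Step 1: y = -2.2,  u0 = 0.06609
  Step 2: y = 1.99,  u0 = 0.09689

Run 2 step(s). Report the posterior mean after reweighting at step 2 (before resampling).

step 1: w=[0.0293, 0.2350, 0.4095, 0.3260, 0.0002, 0.0000, 0.0000, 0.0000, 0.0000, 0.0000]  mean=-2.2307  Neff=3.0297  idx=[1, 1, 2, 2, 2, 2, 2, 3, 3, 3]
step 2: w=[0.0000, 0.0000, 0.0003, 0.0003, 0.0003, 0.0003, 0.0003, 0.3329, 0.3329, 0.3329]  mean=-1.9503  Neff=3.0081  idx=[7, 7, 7, 8, 8, 8, 9, 9, 9, 9]

post_mean = -1.9503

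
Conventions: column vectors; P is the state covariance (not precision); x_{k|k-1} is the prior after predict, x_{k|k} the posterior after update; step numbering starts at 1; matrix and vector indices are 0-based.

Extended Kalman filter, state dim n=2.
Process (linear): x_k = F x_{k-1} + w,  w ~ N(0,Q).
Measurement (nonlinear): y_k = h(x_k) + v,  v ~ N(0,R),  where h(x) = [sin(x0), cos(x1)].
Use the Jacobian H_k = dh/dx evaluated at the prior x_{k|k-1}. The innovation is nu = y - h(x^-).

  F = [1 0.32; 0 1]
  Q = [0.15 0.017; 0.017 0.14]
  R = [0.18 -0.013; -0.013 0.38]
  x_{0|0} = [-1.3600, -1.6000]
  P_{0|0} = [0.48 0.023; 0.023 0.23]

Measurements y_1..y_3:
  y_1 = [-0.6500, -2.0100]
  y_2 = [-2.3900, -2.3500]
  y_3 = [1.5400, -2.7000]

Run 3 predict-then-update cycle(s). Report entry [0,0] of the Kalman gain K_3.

step 1: x^-=[-1.8720, -1.6000]  P^-=[0.6683 0.1136; 0.1136 0.3700]  H_jac=[-0.2967 0.0000; 0.0000 0.9996]  S=[0.2388 -0.0467; -0.0467 0.7497]  K=[-0.8104 0.1010; -0.0452 0.4905]  nu=[0.3050, -1.9808]  x^+=[-2.3192, -2.5854]  P^+=[0.4961 0.0489; 0.0489 0.1871]
step 2: x^-=[-3.1465, -2.5854]  P^-=[0.6966 0.1258; 0.1258 0.3271]  H_jac=[-1.0000 0.0000; 0.0000 0.5280]  S=[0.8766 -0.0794; -0.0794 0.4712]  K=[-0.7940 0.0071; -0.1120 0.3476]  nu=[-2.3950, -1.5007]  x^+=[-1.2556, -2.8388]  P^+=[0.1430 0.0247; 0.0247 0.2530]
step 3: x^-=[-2.1640, -2.8388]  P^-=[0.3347 0.1226; 0.1226 0.3930]  H_jac=[-0.5590 0.0000; 0.0000 0.2982]  S=[0.2846 -0.0334; -0.0334 0.4149]  K=[-0.6533 0.0355; -0.2097 0.2655]  nu=[2.3691, -1.7455]  x^+=[-3.7737, -3.7989]  P^+=[0.2112 0.0737; 0.0737 0.3475]

K[0,0] = -0.6533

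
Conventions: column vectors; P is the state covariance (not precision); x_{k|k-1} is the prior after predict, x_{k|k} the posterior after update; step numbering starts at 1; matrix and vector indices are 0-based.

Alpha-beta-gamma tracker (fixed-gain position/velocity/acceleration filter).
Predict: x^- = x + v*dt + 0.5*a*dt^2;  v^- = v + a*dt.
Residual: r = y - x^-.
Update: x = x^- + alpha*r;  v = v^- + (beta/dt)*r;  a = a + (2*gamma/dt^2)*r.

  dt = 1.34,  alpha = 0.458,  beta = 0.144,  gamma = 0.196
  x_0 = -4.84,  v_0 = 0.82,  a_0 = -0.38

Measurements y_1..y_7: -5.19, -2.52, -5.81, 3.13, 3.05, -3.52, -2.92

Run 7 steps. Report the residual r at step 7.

step 1: x_pred=-4.0824  r=-1.1076  x^+=-4.5897  v^+=0.1918  a^+=-0.6218
step 2: x_pred=-4.8909  r=2.3709  x^+=-3.8051  v^+=-0.3867  a^+=-0.1042
step 3: x_pred=-4.4167  r=-1.3933  x^+=-5.0549  v^+=-0.6760  a^+=-0.4084
step 4: x_pred=-6.3274  r=9.4574  x^+=-1.9959  v^+=-0.2069  a^+=1.6563
step 5: x_pred=-0.7862  r=3.8362  x^+=0.9708  v^+=2.4247  a^+=2.4938
step 6: x_pred=6.4588  r=-9.9788  x^+=1.8885  v^+=4.6940  a^+=0.3153
step 7: x_pred=8.4616  r=-11.3816  x^+=3.2488  v^+=3.8934  a^+=-2.1695

resid = -11.3816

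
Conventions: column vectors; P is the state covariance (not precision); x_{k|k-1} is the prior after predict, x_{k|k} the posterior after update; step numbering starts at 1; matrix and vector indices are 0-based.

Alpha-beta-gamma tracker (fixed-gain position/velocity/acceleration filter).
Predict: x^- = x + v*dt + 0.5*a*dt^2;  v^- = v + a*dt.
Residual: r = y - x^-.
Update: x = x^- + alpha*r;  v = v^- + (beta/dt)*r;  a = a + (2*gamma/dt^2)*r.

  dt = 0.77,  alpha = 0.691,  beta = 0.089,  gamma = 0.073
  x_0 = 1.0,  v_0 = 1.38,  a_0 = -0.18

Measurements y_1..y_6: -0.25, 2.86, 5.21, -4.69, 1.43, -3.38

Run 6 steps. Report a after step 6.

a_post = -1.6822

step 1: x_pred=2.0092  r=-2.2592  x^+=0.4481  v^+=0.9803  a^+=-0.7363
step 2: x_pred=0.9846  r=1.8754  x^+=2.2805  v^+=0.6301  a^+=-0.2745
step 3: x_pred=2.6843  r=2.5257  x^+=4.4295  v^+=0.7106  a^+=0.3474
step 4: x_pred=5.0797  r=-9.7697  x^+=-1.6712  v^+=-0.1511  a^+=-2.0583
step 5: x_pred=-2.3977  r=3.8277  x^+=0.2472  v^+=-1.2936  a^+=-1.1158
step 6: x_pred=-1.0796  r=-2.3004  x^+=-2.6692  v^+=-2.4186  a^+=-1.6822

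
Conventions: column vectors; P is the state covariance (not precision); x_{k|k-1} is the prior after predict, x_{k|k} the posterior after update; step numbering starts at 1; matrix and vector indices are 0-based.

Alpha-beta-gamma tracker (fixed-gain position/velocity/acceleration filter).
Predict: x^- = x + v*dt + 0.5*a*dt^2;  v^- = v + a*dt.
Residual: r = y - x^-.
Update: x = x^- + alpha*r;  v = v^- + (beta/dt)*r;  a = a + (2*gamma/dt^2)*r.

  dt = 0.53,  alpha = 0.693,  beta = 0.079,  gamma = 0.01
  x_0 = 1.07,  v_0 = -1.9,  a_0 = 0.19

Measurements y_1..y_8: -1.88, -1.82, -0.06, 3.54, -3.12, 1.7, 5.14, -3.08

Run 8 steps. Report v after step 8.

v_post = 0.2187

step 1: x_pred=0.0897  r=-1.9697  x^+=-1.2753  v^+=-2.0929  a^+=0.0498
step 2: x_pred=-2.3776  r=0.5576  x^+=-1.9912  v^+=-1.9834  a^+=0.0895
step 3: x_pred=-3.0298  r=2.9698  x^+=-0.9717  v^+=-1.4933  a^+=0.3009
step 4: x_pred=-1.7209  r=5.2609  x^+=1.9249  v^+=-0.5497  a^+=0.6755
step 5: x_pred=1.7284  r=-4.8484  x^+=-1.6315  v^+=-0.9144  a^+=0.3303
step 6: x_pred=-2.0698  r=3.7698  x^+=0.5427  v^+=-0.1774  a^+=0.5987
step 7: x_pred=0.5327  r=4.6073  x^+=3.7256  v^+=0.8266  a^+=0.9267
step 8: x_pred=4.2938  r=-7.3738  x^+=-0.8162  v^+=0.2187  a^+=0.4017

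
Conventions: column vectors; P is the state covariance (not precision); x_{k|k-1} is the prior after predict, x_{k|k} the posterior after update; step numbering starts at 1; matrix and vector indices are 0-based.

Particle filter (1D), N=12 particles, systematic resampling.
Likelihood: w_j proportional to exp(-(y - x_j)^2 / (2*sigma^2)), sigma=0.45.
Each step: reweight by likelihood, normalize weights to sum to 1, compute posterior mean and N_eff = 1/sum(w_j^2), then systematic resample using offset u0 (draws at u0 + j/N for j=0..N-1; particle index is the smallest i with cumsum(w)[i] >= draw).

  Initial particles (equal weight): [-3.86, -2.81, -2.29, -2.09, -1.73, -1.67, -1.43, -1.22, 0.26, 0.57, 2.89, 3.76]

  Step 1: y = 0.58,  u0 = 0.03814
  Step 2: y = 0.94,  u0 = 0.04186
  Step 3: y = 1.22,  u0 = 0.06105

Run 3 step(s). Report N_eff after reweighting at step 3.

step 1: w=[0.0000, 0.0000, 0.0000, 0.0000, 0.0000, 0.0000, 0.0000, 0.0002, 0.4371, 0.5627, 0.0000, 0.0000]  mean=0.4341  Neff=1.9698  idx=[8, 8, 8, 8, 8, 9, 9, 9, 9, 9, 9, 9]
step 2: w=[0.0485, 0.0485, 0.0485, 0.0485, 0.0485, 0.1082, 0.1082, 0.1082, 0.1082, 0.1082, 0.1082, 0.1082]  mean=0.4949  Neff=10.6657  idx=[0, 2, 4, 5, 6, 6, 7, 8, 9, 10, 10, 11]
step 3: w=[0.0295, 0.0295, 0.0295, 0.1013, 0.1013, 0.1013, 0.1013, 0.1013, 0.1013, 0.1013, 0.1013, 0.1013]  mean=0.5425  Neff=10.5360  idx=[2, 3, 4, 5, 6, 6, 7, 8, 9, 10, 10, 11]

N_eff = 10.5360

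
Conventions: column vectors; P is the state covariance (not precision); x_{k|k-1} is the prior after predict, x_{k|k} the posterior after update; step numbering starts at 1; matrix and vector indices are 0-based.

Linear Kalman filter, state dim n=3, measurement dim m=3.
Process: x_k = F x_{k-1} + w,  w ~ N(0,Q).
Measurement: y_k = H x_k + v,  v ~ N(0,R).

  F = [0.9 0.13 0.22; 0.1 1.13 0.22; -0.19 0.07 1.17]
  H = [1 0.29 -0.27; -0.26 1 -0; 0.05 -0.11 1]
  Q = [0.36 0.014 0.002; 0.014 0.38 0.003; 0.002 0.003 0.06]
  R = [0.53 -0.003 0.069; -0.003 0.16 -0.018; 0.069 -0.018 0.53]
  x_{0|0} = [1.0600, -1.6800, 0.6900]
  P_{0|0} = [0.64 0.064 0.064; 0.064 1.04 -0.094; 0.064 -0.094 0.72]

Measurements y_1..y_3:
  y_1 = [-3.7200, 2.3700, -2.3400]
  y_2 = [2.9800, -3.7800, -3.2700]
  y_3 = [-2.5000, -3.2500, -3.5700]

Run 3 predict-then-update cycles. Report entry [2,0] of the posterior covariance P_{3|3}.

step 1: x^-=[0.8874, -1.6406, 0.4883]  P^-=[0.9658 0.3132 0.1388; 0.3132 1.7198 0.1242; 0.1388 0.1242 1.0283]  S=[1.8026 0.5104 -0.0685; 0.5104 1.7822 -0.1070; -0.0685 -0.1070 1.5646]  K=[0.6071 -0.1321 0.1151; 0.1875 0.8678 0.0360; -0.0623 0.1068 0.6575]  nu=[-3.9998, 4.2413, -3.0531]  x^+=[-2.4529, 1.1800, -0.8171]  P^+=[0.3377 0.0628 0.0953; 0.0628 0.1539 0.0302; 0.0953 0.0302 0.3408]
step 2: x^-=[-2.2340, 0.9083, -0.4074]  P^-=[0.7067 0.1775 0.1372; 0.1775 0.6298 0.1310; 0.1372 0.1310 0.5004]  S=[1.3345 0.1342 0.1094; 0.1342 0.7453 0.0128; 0.1094 0.0128 1.0227]  K=[0.5436 -0.1079 0.0928; 0.1642 0.7528 0.0420; -0.0220 0.1236 0.4827]  nu=[4.8406, -5.2691, -2.6510]  x^+=[0.7203, -2.3753, -2.4445]  P^+=[0.2998 0.0574 0.0800; 0.0574 0.1341 0.0319; 0.0800 0.0319 0.2516]
step 3: x^-=[-0.1983, -3.1499, -3.1632]  P^-=[0.6642 0.1584 0.1051; 0.1584 0.5988 0.1095; 0.1051 0.1095 0.3840]  S=[1.2905 0.1222 0.1030; 0.1222 0.7213 0.0021; 0.1030 0.0021 0.9076]  K=[0.5329 -0.1103 0.0730; 0.1608 0.7457 0.0368; -0.0186 0.1158 0.4175]  nu=[-2.2423, -0.1517, -0.7434]  x^+=[-1.4308, -3.6510, -3.4494]  P^+=[0.2905 0.0550 0.0690; 0.0550 0.1325 0.0290; 0.0690 0.0290 0.2176]

P_post[2,0] = 0.0690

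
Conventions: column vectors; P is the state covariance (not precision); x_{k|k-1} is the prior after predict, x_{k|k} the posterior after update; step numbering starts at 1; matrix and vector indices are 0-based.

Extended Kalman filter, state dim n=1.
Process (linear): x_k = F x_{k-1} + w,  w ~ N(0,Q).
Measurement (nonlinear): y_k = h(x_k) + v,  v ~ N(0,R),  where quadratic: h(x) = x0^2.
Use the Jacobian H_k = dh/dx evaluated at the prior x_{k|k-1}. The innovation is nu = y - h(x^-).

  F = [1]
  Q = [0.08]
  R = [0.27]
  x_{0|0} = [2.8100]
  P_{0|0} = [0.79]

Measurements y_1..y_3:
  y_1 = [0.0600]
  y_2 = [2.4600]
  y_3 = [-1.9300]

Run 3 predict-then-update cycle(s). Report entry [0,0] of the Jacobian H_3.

step 1: x^-=[2.8100]  P^-=[0.8700]  H_jac=[5.6200]  S=[27.7484]  K=[0.1762]  nu=[-7.8361]  x^+=[1.4292]  P^+=[0.0085]
step 2: x^-=[1.4292]  P^-=[0.0885]  H_jac=[2.8585]  S=[0.9928]  K=[0.2547]  nu=[0.4173]  x^+=[1.5355]  P^+=[0.0241]
step 3: x^-=[1.5355]  P^-=[0.1041]  H_jac=[3.0710]  S=[1.2514]  K=[0.2554]  nu=[-4.2878]  x^+=[0.4406]  P^+=[0.0225]

H_jac[0,0] = 3.0710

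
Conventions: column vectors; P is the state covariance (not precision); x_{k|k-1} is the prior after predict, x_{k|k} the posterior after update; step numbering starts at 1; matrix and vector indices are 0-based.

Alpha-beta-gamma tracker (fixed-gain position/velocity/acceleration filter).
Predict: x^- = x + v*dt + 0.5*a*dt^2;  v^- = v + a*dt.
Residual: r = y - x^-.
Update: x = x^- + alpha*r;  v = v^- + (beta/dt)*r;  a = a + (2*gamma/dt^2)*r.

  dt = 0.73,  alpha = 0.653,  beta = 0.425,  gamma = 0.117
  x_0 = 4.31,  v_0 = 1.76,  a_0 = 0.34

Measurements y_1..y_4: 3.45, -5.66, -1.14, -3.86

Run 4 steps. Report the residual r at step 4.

resid = 4.2880

step 1: x_pred=5.6854  r=-2.2354  x^+=4.2257  v^+=0.7068  a^+=-0.6416
step 2: x_pred=4.5707  r=-10.2307  x^+=-2.1100  v^+=-5.7178  a^+=-5.1339
step 3: x_pred=-7.6519  r=6.5119  x^+=-3.3996  v^+=-5.6744  a^+=-2.2745
step 4: x_pred=-8.1480  r=4.2880  x^+=-5.3479  v^+=-4.8384  a^+=-0.3916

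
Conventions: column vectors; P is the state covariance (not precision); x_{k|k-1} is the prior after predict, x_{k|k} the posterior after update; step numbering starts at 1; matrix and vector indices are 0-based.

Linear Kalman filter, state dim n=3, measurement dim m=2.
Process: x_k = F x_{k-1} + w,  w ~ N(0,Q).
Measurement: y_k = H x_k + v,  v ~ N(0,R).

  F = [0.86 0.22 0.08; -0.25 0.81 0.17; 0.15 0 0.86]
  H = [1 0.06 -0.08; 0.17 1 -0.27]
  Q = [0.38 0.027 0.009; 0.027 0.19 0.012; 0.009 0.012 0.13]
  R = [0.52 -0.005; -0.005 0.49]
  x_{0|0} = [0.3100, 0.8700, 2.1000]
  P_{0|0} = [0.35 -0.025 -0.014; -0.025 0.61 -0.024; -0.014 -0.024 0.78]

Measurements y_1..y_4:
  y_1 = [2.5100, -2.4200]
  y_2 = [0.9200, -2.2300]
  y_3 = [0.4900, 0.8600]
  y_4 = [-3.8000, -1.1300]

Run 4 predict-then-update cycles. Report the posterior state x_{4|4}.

step 1: x^-=[0.6260, 0.9842, 1.8525]  P^-=[0.6611 0.0508 0.0919; 0.0508 0.6393 0.0958; 0.0919 0.0958 0.7112]  S=[1.1785 0.1771; 0.1771 1.1574]  K=[0.5521 0.0351; -0.0119 0.5393; 0.0461 -0.0767]  nu=[1.9731, -3.0104]  x^+=[1.6098, -0.6630, 2.1744]  P^+=[0.2937 -0.0160 0.0722; -0.0160 0.3048 0.1398; 0.0722 0.1398 0.7031]
step 2: x^-=[1.4126, -0.5698, 2.1114]  P^-=[0.6252 0.0409 0.1755; 0.0409 0.4675 0.1855; 0.1755 0.1855 0.6752]  S=[1.1263 0.1176; 0.1176 0.9224]  K=[0.5407 0.0392; -0.0000 0.4600; 0.1155 0.0211]  nu=[-0.2895, -1.3302]  x^+=[1.2038, -1.1818, 2.0500]  P^+=[0.2895 -0.0050 0.1025; -0.0050 0.2723 0.1703; 0.1025 0.1703 0.6592]
step 3: x^-=[0.9393, -0.9097, 1.9436]  P^-=[0.6297 0.0494 0.2008; 0.0494 0.4460 0.1961; 0.2008 0.1961 0.6505]  S=[1.1274 0.1169; 0.1169 0.8941]  K=[0.5424 0.0434; 0.0071 0.4481; 0.1379 0.0431]  nu=[-0.2392, 2.1348]  x^+=[0.9021, 0.0451, 2.0025]  P^+=[0.2908 -0.0008 0.1113; -0.0008 0.2657 0.1705; 0.1113 0.1705 0.6260]
step 4: x^-=[0.9460, 0.1514, 1.8575]  P^-=[0.6330 0.0513 0.2055; 0.0513 0.4384 0.1902; 0.2055 0.1902 0.6283]  S=[1.1300 0.1177; 0.1177 0.8884]  K=[0.5437 0.0444; 0.0089 0.4443; 0.1429 0.0435]  nu=[-4.6065, -0.9407]  x^+=[-1.6002, -0.3076, 1.1580]  P^+=[0.2915 -0.0002 0.1124; -0.0002 0.2620 0.1641; 0.1124 0.1641 0.6021]

x_post = [-1.6002, -0.3076, 1.1580]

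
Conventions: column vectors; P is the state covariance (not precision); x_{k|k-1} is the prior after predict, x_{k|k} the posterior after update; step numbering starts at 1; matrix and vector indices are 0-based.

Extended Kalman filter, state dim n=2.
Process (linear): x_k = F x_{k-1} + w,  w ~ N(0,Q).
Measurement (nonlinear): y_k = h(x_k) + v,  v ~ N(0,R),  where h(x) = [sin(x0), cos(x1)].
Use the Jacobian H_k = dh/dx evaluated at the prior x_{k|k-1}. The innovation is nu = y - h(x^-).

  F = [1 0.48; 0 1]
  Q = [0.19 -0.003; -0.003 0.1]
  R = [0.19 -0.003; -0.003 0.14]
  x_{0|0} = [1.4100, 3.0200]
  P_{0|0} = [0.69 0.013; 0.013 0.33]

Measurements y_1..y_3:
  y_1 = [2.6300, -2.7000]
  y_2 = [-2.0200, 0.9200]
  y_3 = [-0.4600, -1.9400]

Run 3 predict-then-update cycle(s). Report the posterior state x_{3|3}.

step 1: x^-=[2.8596, 3.0200]  P^-=[0.9685 0.1684; 0.1684 0.4300]  H_jac=[-0.9605 0.0000; 0.0000 -0.1213]  S=[1.0835 0.0166; 0.0166 0.1463]  K=[-0.8579 -0.0422; -0.1441 -0.3401]  nu=[2.3517, -1.7074]  x^+=[0.9140, 3.2618]  P^+=[0.1696 0.0274; 0.0274 0.3890]
step 2: x^-=[2.4797, 3.2618]  P^-=[0.4755 0.2111; 0.2111 0.4890]  H_jac=[-0.7888 0.0000; 0.0000 0.1200]  S=[0.4859 -0.0230; -0.0230 0.1470]  K=[-0.7695 0.0520; -0.3263 0.3479]  nu=[-2.6346, 1.9128]  x^+=[4.6066, 4.7870]  P^+=[0.1856 0.0799; 0.0799 0.4142]
step 3: x^-=[6.9043, 4.7870]  P^-=[0.5477 0.2757; 0.2757 0.5142]  H_jac=[0.8132 0.0000; 0.0000 0.9972]  S=[0.5522 0.2206; 0.2206 0.6513]  K=[0.7378 0.1723; 0.1059 0.7514]  nu=[-1.0420, -2.0146]  x^+=[5.7885, 3.1630]  P^+=[0.1717 0.0220; 0.0220 0.1052]

x_post = [5.7885, 3.1630]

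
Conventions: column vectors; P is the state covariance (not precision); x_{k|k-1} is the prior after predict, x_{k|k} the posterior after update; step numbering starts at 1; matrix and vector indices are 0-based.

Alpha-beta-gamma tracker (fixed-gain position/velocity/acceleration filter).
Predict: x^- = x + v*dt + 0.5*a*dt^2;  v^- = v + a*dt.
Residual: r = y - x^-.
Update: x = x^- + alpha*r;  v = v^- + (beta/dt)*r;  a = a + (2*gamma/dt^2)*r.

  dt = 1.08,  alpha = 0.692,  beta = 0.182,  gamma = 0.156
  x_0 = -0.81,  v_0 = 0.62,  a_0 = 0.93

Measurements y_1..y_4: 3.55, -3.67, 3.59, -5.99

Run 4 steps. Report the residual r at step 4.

resid = -10.8910

step 1: x_pred=0.4020  r=3.1480  x^+=2.5804  v^+=2.1549  a^+=1.7721
step 2: x_pred=5.9412  r=-9.6112  x^+=-0.7098  v^+=2.4491  a^+=-0.7988
step 3: x_pred=1.4694  r=2.1206  x^+=2.9368  v^+=1.9437  a^+=-0.2316
step 4: x_pred=4.9010  r=-10.8910  x^+=-2.6356  v^+=-0.1417  a^+=-3.1448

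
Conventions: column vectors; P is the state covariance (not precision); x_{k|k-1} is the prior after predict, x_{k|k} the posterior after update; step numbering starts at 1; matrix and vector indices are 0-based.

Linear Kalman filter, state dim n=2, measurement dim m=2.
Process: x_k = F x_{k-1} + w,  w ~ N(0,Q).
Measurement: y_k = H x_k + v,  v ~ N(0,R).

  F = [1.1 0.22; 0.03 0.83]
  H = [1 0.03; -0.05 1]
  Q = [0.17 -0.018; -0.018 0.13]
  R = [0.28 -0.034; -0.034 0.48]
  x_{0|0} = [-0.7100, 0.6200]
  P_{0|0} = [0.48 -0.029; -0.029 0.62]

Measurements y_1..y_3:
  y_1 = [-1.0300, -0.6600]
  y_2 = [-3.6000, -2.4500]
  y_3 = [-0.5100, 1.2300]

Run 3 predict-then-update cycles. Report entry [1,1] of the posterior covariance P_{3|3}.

P_post[1,1] = 0.1659

step 1: x^-=[-0.6446, 0.4933]  P^-=[0.7668 0.0844; 0.0844 0.5561]  S=[1.0523 0.0286; 0.0286 1.0296]  K=[0.7304 0.0244; 0.0815 0.5338]  nu=[-0.4002, -1.1855]  x^+=[-0.9659, -0.1721]  P^+=[0.2038 -0.0029; -0.0029 0.2533]
step 2: x^-=[-1.1003, -0.1718]  P^-=[0.4274 0.0323; 0.0323 0.3045]  S=[0.7096 -0.0140; -0.0140 0.7824]  K=[0.6042 0.0248; 0.0660 0.3884]  nu=[-2.4945, -2.3332]  x^+=[-2.6652, -1.2427]  P^+=[0.1683 -0.0002; -0.0002 0.1842]
step 3: x^-=[-3.2051, -1.1114]  P^-=[0.3825 0.0210; 0.0210 0.2570]  S=[0.6640 -0.0245; -0.0245 0.7359]  K=[0.5778 0.0217; 0.0561 0.3497]  nu=[2.7284, 2.1811]  x^+=[-1.5812, -0.1956]  P^+=[0.1611 -0.0012; -0.0012 0.1659]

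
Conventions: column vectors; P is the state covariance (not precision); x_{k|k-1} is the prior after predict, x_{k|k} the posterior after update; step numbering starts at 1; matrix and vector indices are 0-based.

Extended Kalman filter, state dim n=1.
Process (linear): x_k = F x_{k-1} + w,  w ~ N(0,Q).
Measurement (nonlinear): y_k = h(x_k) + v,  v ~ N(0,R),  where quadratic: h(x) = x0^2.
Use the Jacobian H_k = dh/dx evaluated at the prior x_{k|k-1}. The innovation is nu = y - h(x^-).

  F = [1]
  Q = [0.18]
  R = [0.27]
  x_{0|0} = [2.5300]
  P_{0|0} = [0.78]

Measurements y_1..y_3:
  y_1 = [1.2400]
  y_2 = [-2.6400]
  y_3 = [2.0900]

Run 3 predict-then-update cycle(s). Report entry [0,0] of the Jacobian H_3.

step 1: x^-=[2.5300]  P^-=[0.9600]  H_jac=[5.0600]  S=[24.8495]  K=[0.1955]  nu=[-5.1609]  x^+=[1.5211]  P^+=[0.0104]
step 2: x^-=[1.5211]  P^-=[0.1904]  H_jac=[3.0423]  S=[2.0325]  K=[0.2850]  nu=[-4.9539]  x^+=[0.1091]  P^+=[0.0253]
step 3: x^-=[0.1091]  P^-=[0.2053]  H_jac=[0.2182]  S=[0.2798]  K=[0.1601]  nu=[2.0781]  x^+=[0.4419]  P^+=[0.1981]

H_jac[0,0] = 0.2182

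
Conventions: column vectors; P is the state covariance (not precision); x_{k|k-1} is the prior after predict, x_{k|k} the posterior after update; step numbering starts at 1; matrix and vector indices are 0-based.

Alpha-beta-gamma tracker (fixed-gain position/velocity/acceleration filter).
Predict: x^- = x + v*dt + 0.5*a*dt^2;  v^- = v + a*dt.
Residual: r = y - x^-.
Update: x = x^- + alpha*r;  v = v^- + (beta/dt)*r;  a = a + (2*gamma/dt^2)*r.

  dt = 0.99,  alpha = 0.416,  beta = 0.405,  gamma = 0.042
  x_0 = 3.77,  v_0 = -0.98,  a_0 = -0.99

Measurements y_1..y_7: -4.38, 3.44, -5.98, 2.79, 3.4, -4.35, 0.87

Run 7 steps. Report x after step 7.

step 1: x_pred=2.3147  r=-6.6947  x^+=-0.4703  v^+=-4.6988  a^+=-1.5638
step 2: x_pred=-5.8885  r=9.3285  x^+=-2.0078  v^+=-2.4308  a^+=-0.7643
step 3: x_pred=-4.7888  r=-1.1912  x^+=-5.2843  v^+=-3.6747  a^+=-0.8664
step 4: x_pred=-9.3468  r=12.1368  x^+=-4.2979  v^+=0.4327  a^+=0.1738
step 5: x_pred=-3.7844  r=7.1844  x^+=-0.7957  v^+=3.5438  a^+=0.7896
step 6: x_pred=3.0997  r=-7.4497  x^+=0.0006  v^+=1.2779  a^+=0.1511
step 7: x_pred=1.3398  r=-0.4698  x^+=1.1444  v^+=1.2353  a^+=0.1108

x_post = 1.1444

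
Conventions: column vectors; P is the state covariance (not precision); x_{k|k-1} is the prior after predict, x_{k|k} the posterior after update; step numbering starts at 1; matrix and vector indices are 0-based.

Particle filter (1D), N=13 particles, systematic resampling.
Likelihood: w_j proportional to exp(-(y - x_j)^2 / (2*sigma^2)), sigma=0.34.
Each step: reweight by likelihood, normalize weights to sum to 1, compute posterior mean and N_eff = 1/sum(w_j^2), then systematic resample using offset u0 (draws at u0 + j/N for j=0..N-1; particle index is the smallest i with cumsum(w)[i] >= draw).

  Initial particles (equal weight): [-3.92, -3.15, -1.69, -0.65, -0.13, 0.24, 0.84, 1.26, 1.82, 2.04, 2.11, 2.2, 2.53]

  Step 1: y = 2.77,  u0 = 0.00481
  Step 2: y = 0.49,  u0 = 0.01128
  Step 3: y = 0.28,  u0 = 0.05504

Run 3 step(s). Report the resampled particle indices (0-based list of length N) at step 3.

step 1: w=[0.0000, 0.0000, 0.0000, 0.0000, 0.0000, 0.0000, 0.0000, 0.0000, 0.0156, 0.0769, 0.1172, 0.1892, 0.6011]  mean=2.3696  Neff=2.3980  idx=[8, 9, 10, 11, 11, 11, 12, 12, 12, 12, 12, 12, 12]
step 2: w=[0.9011, 0.0582, 0.0223, 0.0061, 0.0061, 0.0061, 0.0000, 0.0000, 0.0000, 0.0000, 0.0000, 0.0000, 0.0000]  mean=1.8463  Neff=1.2256  idx=[0, 0, 0, 0, 0, 0, 0, 0, 0, 0, 0, 0, 1]
step 3: w=[0.0830, 0.0830, 0.0830, 0.0830, 0.0830, 0.0830, 0.0830, 0.0830, 0.0830, 0.0830, 0.0830, 0.0830, 0.0036]  mean=1.8208  Neff=12.0848  idx=[0, 1, 2, 3, 4, 5, 6, 7, 8, 9, 9, 10, 11]

resampled_idx = [0, 1, 2, 3, 4, 5, 6, 7, 8, 9, 9, 10, 11]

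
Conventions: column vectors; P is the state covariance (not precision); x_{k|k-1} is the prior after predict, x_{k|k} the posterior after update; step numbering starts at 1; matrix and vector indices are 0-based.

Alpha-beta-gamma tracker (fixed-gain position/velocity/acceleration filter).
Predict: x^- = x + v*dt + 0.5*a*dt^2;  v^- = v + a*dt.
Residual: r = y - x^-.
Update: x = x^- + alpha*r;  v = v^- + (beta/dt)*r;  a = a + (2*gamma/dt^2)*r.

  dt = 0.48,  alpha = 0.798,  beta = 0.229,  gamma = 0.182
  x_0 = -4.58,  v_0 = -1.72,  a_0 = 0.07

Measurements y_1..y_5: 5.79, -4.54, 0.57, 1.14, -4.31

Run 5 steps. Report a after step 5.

step 1: x_pred=-5.3975  r=11.1875  x^+=3.5301  v^+=3.6510  a^+=17.7448
step 2: x_pred=7.3268  r=-11.8668  x^+=-2.1429  v^+=6.5070  a^+=-1.0031
step 3: x_pred=0.8649  r=-0.2949  x^+=0.6296  v^+=5.8848  a^+=-1.4690
step 4: x_pred=3.2851  r=-2.1451  x^+=1.5733  v^+=4.1563  a^+=-4.8579
step 5: x_pred=3.0087  r=-7.3187  x^+=-2.8316  v^+=-1.6671  a^+=-16.4205

a_post = -16.4205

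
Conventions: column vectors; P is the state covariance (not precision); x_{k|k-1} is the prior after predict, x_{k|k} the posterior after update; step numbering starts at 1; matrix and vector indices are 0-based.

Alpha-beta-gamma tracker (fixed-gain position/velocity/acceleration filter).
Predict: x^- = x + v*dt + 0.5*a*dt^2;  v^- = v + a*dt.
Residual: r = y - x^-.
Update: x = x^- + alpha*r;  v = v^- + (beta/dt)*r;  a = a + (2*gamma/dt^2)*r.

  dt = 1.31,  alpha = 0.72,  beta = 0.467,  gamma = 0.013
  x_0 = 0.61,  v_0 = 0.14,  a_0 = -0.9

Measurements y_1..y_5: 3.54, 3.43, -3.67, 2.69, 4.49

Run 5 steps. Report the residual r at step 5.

resid = 6.6402

step 1: x_pred=0.0212  r=3.5188  x^+=2.5547  v^+=0.2154  a^+=-0.8467
step 2: x_pred=2.1104  r=1.3196  x^+=3.0605  v^+=-0.4233  a^+=-0.8267
step 3: x_pred=1.7966  r=-5.4666  x^+=-2.1393  v^+=-3.4551  a^+=-0.9095
step 4: x_pred=-7.4459  r=10.1359  x^+=-0.1481  v^+=-1.0332  a^+=-0.7560
step 5: x_pred=-2.1502  r=6.6402  x^+=2.6307  v^+=0.3436  a^+=-0.6553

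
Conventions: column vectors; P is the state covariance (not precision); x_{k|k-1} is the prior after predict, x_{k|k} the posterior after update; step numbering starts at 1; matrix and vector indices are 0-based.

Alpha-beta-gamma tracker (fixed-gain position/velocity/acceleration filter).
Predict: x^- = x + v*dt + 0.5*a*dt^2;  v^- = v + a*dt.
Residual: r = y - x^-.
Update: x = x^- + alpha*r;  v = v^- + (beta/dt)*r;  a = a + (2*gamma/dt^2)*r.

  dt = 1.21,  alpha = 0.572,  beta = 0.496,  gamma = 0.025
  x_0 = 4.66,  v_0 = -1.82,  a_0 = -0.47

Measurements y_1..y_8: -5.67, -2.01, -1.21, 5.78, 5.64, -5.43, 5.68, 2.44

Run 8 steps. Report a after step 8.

a_post = -0.1265

step 1: x_pred=2.1137  r=-7.7837  x^+=-2.3386  v^+=-5.5794  a^+=-0.7358
step 2: x_pred=-9.6283  r=7.6183  x^+=-5.2706  v^+=-3.3469  a^+=-0.4757
step 3: x_pred=-9.6685  r=8.4585  x^+=-4.8303  v^+=-0.4551  a^+=-0.1868
step 4: x_pred=-5.5177  r=11.2977  x^+=0.9446  v^+=3.9500  a^+=0.1990
step 5: x_pred=5.8698  r=-0.2298  x^+=5.7384  v^+=4.0966  a^+=0.1912
step 6: x_pred=10.8352  r=-16.2652  x^+=1.5315  v^+=-2.3394  a^+=-0.3643
step 7: x_pred=-1.5659  r=7.2459  x^+=2.5788  v^+=0.1900  a^+=-0.1168
step 8: x_pred=2.7231  r=-0.2831  x^+=2.5612  v^+=-0.0674  a^+=-0.1265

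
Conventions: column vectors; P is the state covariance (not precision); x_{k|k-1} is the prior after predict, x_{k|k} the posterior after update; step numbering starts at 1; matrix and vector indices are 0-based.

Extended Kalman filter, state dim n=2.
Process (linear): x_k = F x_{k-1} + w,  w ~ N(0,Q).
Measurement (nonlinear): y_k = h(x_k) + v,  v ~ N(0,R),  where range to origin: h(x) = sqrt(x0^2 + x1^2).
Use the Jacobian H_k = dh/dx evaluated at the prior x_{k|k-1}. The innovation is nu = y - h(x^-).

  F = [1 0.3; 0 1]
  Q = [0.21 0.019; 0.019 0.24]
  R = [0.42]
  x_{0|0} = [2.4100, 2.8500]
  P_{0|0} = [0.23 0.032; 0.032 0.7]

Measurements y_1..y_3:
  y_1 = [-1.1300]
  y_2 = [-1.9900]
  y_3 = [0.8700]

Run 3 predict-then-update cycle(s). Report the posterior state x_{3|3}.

step 1: x^-=[3.2650, 2.8500]  P^-=[0.5222 0.2610; 0.2610 0.9400]  H_jac=[0.7534 0.6576]  S=[1.3815]  K=[0.4090; 0.5898]  nu=[-5.4639]  x^+=[1.0302, -0.3725]  P^+=[0.2911 -0.0723; -0.0723 0.4595]
step 2: x^-=[0.9184, -0.3725]  P^-=[0.4991 0.0846; 0.0846 0.6995]  H_jac=[0.9267 -0.3759]  S=[0.8885]  K=[0.4848; -0.2077]  nu=[-2.9811]  x^+=[-0.5267, 0.2466]  P^+=[0.2903 0.1740; 0.1740 0.6611]
step 3: x^-=[-0.4527, 0.2466]  P^-=[0.6642 0.3914; 0.3914 0.9011]  H_jac=[-0.8782 0.4783]  S=[0.8096]  K=[-0.4892; 0.1079]  nu=[0.3545]  x^+=[-0.6261, 0.2848]  P^+=[0.4704 0.4341; 0.4341 0.8917]

x_post = [-0.6261, 0.2848]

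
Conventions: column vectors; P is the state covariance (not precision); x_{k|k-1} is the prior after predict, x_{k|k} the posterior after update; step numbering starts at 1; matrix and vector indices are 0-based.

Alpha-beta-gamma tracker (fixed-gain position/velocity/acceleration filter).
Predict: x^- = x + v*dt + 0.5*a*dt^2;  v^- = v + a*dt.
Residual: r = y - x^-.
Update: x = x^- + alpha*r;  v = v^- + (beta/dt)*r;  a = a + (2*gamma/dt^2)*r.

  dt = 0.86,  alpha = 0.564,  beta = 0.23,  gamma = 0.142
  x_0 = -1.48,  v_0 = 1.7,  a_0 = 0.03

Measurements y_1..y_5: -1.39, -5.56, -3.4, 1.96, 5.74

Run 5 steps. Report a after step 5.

step 1: x_pred=-0.0069  r=-1.3831  x^+=-0.7870  v^+=1.3559  a^+=-0.5011
step 2: x_pred=0.1938  r=-5.7538  x^+=-3.0513  v^+=-0.6138  a^+=-2.7105
step 3: x_pred=-4.5816  r=1.1816  x^+=-3.9152  v^+=-2.6289  a^+=-2.2568
step 4: x_pred=-7.0106  r=8.9706  x^+=-1.9512  v^+=-2.1706  a^+=1.1878
step 5: x_pred=-3.3786  r=9.1186  x^+=1.7643  v^+=1.2896  a^+=4.6893

a_post = 4.6893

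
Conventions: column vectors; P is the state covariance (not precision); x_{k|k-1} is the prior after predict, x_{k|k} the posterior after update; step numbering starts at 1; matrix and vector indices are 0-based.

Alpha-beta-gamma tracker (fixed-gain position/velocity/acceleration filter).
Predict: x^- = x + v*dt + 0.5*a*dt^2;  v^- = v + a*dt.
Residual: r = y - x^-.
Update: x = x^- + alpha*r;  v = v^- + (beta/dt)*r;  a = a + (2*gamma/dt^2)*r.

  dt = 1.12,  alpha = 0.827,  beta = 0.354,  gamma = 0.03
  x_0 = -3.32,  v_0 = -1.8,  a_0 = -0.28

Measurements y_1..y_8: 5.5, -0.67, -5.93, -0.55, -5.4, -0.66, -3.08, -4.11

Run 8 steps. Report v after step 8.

step 1: x_pred=-5.5116  r=11.0116  x^+=3.5950  v^+=1.3669  a^+=0.2467
step 2: x_pred=5.2806  r=-5.9506  x^+=0.3595  v^+=-0.2377  a^+=-0.0379
step 3: x_pred=0.0695  r=-5.9995  x^+=-4.8921  v^+=-2.1764  a^+=-0.3249
step 4: x_pred=-7.5334  r=6.9834  x^+=-1.7581  v^+=-0.3330  a^+=0.0091
step 5: x_pred=-2.1254  r=-3.2746  x^+=-4.8335  v^+=-1.3578  a^+=-0.1475
step 6: x_pred=-6.4467  r=5.7867  x^+=-1.6611  v^+=0.3060  a^+=0.1293
step 7: x_pred=-1.2372  r=-1.8428  x^+=-2.7612  v^+=-0.1316  a^+=0.0412
step 8: x_pred=-2.8828  r=-1.2272  x^+=-3.8977  v^+=-0.4734  a^+=-0.0175

v_post = -0.4734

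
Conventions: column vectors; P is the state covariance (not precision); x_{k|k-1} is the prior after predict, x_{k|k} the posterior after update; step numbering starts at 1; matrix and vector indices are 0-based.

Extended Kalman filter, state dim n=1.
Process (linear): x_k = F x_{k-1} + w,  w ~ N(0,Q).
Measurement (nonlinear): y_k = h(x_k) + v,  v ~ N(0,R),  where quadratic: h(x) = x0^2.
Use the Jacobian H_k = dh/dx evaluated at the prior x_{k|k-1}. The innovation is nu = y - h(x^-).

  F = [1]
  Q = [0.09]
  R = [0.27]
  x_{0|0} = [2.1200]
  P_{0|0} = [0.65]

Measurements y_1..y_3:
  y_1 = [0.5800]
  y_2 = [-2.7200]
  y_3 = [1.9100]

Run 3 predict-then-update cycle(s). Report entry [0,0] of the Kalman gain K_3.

K[0,0] = 0.0118

step 1: x^-=[2.1200]  P^-=[0.7400]  H_jac=[4.2400]  S=[13.5734]  K=[0.2312]  nu=[-3.9144]  x^+=[1.2152]  P^+=[0.0147]
step 2: x^-=[1.2152]  P^-=[0.1047]  H_jac=[2.4303]  S=[0.8885]  K=[0.2864]  nu=[-4.1966]  x^+=[0.0131]  P^+=[0.0318]
step 3: x^-=[0.0131]  P^-=[0.1218]  H_jac=[0.0262]  S=[0.2701]  K=[0.0118]  nu=[1.9098]  x^+=[0.0357]  P^+=[0.1218]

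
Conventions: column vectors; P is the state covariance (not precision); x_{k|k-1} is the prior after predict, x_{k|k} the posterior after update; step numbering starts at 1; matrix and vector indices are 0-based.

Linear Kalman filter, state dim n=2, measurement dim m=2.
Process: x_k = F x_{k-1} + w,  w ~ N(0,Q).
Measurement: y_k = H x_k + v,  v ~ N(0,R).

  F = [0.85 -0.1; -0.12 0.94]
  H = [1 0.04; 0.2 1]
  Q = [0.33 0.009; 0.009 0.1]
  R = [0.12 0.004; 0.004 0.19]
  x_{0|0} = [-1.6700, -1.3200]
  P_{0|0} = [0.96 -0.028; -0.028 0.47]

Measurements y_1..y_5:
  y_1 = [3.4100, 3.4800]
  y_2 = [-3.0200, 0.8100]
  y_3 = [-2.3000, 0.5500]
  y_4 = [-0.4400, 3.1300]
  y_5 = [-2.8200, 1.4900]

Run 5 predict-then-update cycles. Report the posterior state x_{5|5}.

step 1: x^-=[-1.2875, -1.0404]  P^-=[1.0331 -0.1558; -0.1558 0.5354]  S=[1.1415 0.0750; 0.0750 0.7044]  K=[0.9011 -0.0238; -0.1659 0.7335]  nu=[4.7391, 4.7779]  x^+=[2.8695, 1.6780]  P^+=[0.1090 -0.0227; -0.0227 0.1432]
step 2: x^-=[2.2712, 1.2329]  P^-=[0.4140 -0.0340; -0.0340 0.2333]  S=[0.5317 0.0619; 0.0619 0.4262]  K=[0.7759 0.0019; -0.1101 0.5473]  nu=[-5.3406, -0.8772]  x^+=[-1.8743, 1.3407]  P^+=[0.0937 -0.0153; -0.0153 0.1066]
step 3: x^-=[-1.7272, 1.4852]  P^-=[0.4014 -0.0230; -0.0230 0.1990]  S=[0.5199 0.0691; 0.0691 0.3959]  K=[0.7689 0.0106; -0.0964 0.5079]  nu=[-0.6322, -0.5897]  x^+=[-2.2196, 1.2466]  P^+=[0.0929 -0.0135; -0.0135 0.0988]
step 4: x^-=[-2.0113, 1.4381]  P^-=[0.4004 -0.0207; -0.0207 0.1917]  S=[0.5190 0.0709; 0.0709 0.3894]  K=[0.7681 0.0127; -0.0932 0.4986]  nu=[1.5138, 2.0941]  x^+=[-0.8221, 2.3411]  P^+=[0.0927 -0.0131; -0.0131 0.0970]
step 5: x^-=[-0.9329, 2.2993]  P^-=[0.4002 -0.0202; -0.0202 0.1900]  S=[0.5189 0.0713; 0.0713 0.3879]  K=[0.7679 0.0132; -0.0924 0.4963]  nu=[-1.9791, -0.6227]  x^+=[-2.4608, 2.1732]  P^+=[0.0927 -0.0130; -0.0130 0.0965]

x_post = [-2.4608, 2.1732]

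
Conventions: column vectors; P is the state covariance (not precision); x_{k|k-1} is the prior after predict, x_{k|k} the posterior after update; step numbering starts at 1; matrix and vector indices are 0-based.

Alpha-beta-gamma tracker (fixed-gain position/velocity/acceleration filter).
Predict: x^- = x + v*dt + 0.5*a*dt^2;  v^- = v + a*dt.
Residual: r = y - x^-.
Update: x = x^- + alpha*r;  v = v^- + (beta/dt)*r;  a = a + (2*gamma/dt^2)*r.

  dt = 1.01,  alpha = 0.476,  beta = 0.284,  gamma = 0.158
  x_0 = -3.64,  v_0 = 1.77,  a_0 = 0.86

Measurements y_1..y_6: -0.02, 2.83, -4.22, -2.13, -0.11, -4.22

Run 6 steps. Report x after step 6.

x_post = -6.4514

step 1: x_pred=-1.4137  r=1.3937  x^+=-0.7503  v^+=3.0305  a^+=1.2917
step 2: x_pred=2.9693  r=-0.1393  x^+=2.9030  v^+=4.2959  a^+=1.2486
step 3: x_pred=7.8787  r=-12.0987  x^+=2.1197  v^+=2.1549  a^+=-2.4993
step 4: x_pred=3.0215  r=-5.1515  x^+=0.5694  v^+=-1.8179  a^+=-4.0951
step 5: x_pred=-3.3554  r=3.2454  x^+=-1.8106  v^+=-5.0414  a^+=-3.0898
step 6: x_pred=-8.4783  r=4.2583  x^+=-6.4514  v^+=-6.9646  a^+=-1.7706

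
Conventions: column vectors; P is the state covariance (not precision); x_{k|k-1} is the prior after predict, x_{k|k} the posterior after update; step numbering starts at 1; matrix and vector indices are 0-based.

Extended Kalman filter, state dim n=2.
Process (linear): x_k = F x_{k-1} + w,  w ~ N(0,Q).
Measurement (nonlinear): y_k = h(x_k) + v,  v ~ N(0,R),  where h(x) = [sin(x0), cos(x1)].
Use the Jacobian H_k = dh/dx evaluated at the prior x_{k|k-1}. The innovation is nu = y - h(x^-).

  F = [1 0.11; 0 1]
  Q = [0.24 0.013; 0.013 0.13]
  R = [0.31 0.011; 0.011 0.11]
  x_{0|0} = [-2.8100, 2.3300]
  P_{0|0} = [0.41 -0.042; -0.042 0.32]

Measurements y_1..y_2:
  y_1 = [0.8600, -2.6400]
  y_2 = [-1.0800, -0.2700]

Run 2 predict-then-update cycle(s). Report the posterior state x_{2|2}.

step 1: x^-=[-2.5537, 2.3300]  P^-=[0.6446 0.0062; 0.0062 0.4500]  H_jac=[-0.8321 0.0000; 0.0000 -0.7254]  S=[0.7563 0.0147; 0.0147 0.3468]  K=[-0.7095 0.0172; 0.0115 -0.9418]  nu=[1.4146, -1.9517]  x^+=[-3.5910, 4.1844]  P^+=[0.2641 0.0082; 0.0082 0.1426]
step 2: x^-=[-3.1307, 4.1844]  P^-=[0.5076 0.0368; 0.0368 0.2726]  H_jac=[-0.9999 0.0000; 0.0000 0.8638]  S=[0.8176 -0.0208; -0.0208 0.3134]  K=[-0.6193 0.0604; -0.0260 0.7497]  nu=[-1.0691, 0.2338]  x^+=[-2.4545, 4.3874]  P^+=[0.1913 -0.0002; -0.0002 0.0951]

x_post = [-2.4545, 4.3874]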